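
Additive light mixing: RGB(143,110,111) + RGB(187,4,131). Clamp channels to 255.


Additive: each channel = min(255, C₁+C₂)
R: 143+187 = 330 → 255
G: 110+4 = 114 → 114
B: 111+131 = 242 → 242
= RGB(255, 114, 242)


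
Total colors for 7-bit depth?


Colors = 2^bits = 2^7
= 128 colors


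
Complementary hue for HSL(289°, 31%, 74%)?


Complement = opposite side of color wheel = hue + 180°
H' = (289 + 180) mod 360 = 109°
S and L unchanged.
= HSL(109°, 31%, 74%)


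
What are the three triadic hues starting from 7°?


Triadic: equally spaced at 120° intervals
H1 = 7°
H2 = (7 + 120) mod 360 = 127°
H3 = (7 + 240) mod 360 = 247°
Triadic = 7°, 127°, 247°


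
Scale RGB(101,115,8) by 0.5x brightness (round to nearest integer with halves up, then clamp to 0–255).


Multiply each channel by 0.5, round half up, clamp to [0, 255]
R: 101×0.5 = 50.5 → round → 51
G: 115×0.5 = 57.5 → round → 58
B: 8×0.5 = 4
= RGB(51, 58, 4)


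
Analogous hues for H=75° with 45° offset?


Base hue: 75°
Left analog: (75 - 45) mod 360 = 30°
Right analog: (75 + 45) mod 360 = 120°
Analogous hues = 30° and 120°


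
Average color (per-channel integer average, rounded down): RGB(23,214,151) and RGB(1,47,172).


Midpoint: each channel = ⌊(C₁+C₂)/2⌋
R: ⌊(23+1)/2⌋ = 12
G: ⌊(214+47)/2⌋ = 130
B: ⌊(151+172)/2⌋ = 161
= RGB(12, 130, 161)


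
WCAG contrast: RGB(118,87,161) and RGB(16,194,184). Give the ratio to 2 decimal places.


Linearize each sRGB channel c=v/255: c/12.92 if c ≤ 0.04045 else ((c+0.055)/1.055)^2.4
L = 0.2126×R_lin + 0.7152×G_lin + 0.0722×B_lin
Color 1 (118,87,161):
  R=118: 118/255≈0.4627 > 0.04045 → ((0.4627+0.055)/1.055)^2.4 ≈ 0.18116
  G=87: 87/255≈0.3412 > 0.04045 → ((0.3412+0.055)/1.055)^2.4 ≈ 0.09531
  B=161: 161/255≈0.6314 > 0.04045 → ((0.6314+0.055)/1.055)^2.4 ≈ 0.35640
  L1 = 0.2126×0.18116 + 0.7152×0.09531 + 0.0722×0.35640 ≈ 0.13241
Color 2 (16,194,184):
  R=16: 16/255≈0.0627 > 0.04045 → ((0.0627+0.055)/1.055)^2.4 ≈ 0.00518
  G=194: 194/255≈0.7608 > 0.04045 → ((0.7608+0.055)/1.055)^2.4 ≈ 0.53948
  B=184: 184/255≈0.7216 > 0.04045 → ((0.7216+0.055)/1.055)^2.4 ≈ 0.47932
  L2 = 0.2126×0.00518 + 0.7152×0.53948 + 0.0722×0.47932 ≈ 0.42154
Lighter = 0.42154, Darker = 0.13241
Ratio = (L_lighter + 0.05) / (L_darker + 0.05)
Ratio = (0.42154 + 0.05) / (0.13241 + 0.05) = 0.47154 / 0.18241 ≈ 2.5851
Ratio ≈ 2.59:1


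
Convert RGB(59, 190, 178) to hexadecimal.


R = 59 → 3B (hex)
G = 190 → BE (hex)
B = 178 → B2 (hex)
Hex = #3BBEB2


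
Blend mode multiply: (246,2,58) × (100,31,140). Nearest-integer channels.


Multiply: C = A×B/255, rounded to nearest integer
R: 246×100/255 = 24600/255 ≈ 96.471 → 96
G: 2×31/255 = 62/255 ≈ 0.243 → 0
B: 58×140/255 = 8120/255 ≈ 31.843 → 32
= RGB(96, 0, 32)


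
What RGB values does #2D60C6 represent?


2D → 45 (R)
60 → 96 (G)
C6 → 198 (B)
= RGB(45, 96, 198)


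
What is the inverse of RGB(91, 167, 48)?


Invert: (255-R, 255-G, 255-B)
R: 255-91 = 164
G: 255-167 = 88
B: 255-48 = 207
= RGB(164, 88, 207)


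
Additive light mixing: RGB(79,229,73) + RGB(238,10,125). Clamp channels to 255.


Additive: each channel = min(255, C₁+C₂)
R: 79+238 = 317 → 255
G: 229+10 = 239 → 239
B: 73+125 = 198 → 198
= RGB(255, 239, 198)


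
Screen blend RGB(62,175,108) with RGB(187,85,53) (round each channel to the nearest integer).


Screen: C = 255 - (255-A)×(255-B)/255, rounded to nearest integer
R: 255 - (255-62)×(255-187)/255 = 255 - 13124/255 ≈ 255 - 51.467 = 203.533 → 204
G: 255 - (255-175)×(255-85)/255 = 255 - 13600/255 ≈ 255 - 53.333 = 201.667 → 202
B: 255 - (255-108)×(255-53)/255 = 255 - 29694/255 ≈ 255 - 116.447 = 138.553 → 139
= RGB(204, 202, 139)


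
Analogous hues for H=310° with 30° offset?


Base hue: 310°
Left analog: (310 - 30) mod 360 = 280°
Right analog: (310 + 30) mod 360 = 340°
Analogous hues = 280° and 340°


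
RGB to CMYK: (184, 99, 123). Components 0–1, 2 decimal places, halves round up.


R'=184/255≈0.7216, G'=99/255≈0.3882, B'=123/255≈0.4824
K = 1 - max(R',G',B') = 1 - 184/255 = 71/255 = 0.27843… → 0.28
(1-R'-K)/(1-K) simplifies to (max-R)/max with max = 184:
C = (184-184)/184 = 0/184 = 0 → 0.00
M = (184-99)/184 = 85/184 = 0.46195… → 0.46
Y = (184-123)/184 = 61/184 = 0.33152… → 0.33
= CMYK(0.00, 0.46, 0.33, 0.28)


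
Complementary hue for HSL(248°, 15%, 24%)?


Complement = opposite side of color wheel = hue + 180°
H' = (248 + 180) mod 360 = 68°
S and L unchanged.
= HSL(68°, 15%, 24%)


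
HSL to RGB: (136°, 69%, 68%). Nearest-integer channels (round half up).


H=136°, S=0.69, L=0.68
C = (1-|2L-1|)×S = (1-|0.36|)×0.69 = 0.4416
H' = H/60 = 136/60 ≈ 2.2667; X = C×(1-|H' mod 2 - 1|) = 0.11776
m = L - C/2 = 0.68 - 0.2208 = 0.4592
Sector ⌊H'⌋ = 2 → (R',G',B') = (0.0, 0.4416, 0.11776)
RGB = ((R'+m)×255, (G'+m)×255, (B'+m)×255) = (117.096, 229.704, 147.1248)
Round half up → RGB(117, 230, 147)


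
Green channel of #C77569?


Color: #C77569
R = C7 = 199
G = 75 = 117
B = 69 = 105
Green = 117


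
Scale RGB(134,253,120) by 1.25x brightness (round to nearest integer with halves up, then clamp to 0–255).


Multiply each channel by 1.25, round half up, clamp to [0, 255]
R: 134×1.25 = 167.5 → round → 168
G: 253×1.25 = 316.25 → round → 316 → clamp → 255
B: 120×1.25 = 150
= RGB(168, 255, 150)


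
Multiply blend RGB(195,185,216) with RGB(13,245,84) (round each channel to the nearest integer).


Multiply: C = A×B/255, rounded to nearest integer
R: 195×13/255 = 2535/255 ≈ 9.941 → 10
G: 185×245/255 = 45325/255 ≈ 177.745 → 178
B: 216×84/255 = 18144/255 ≈ 71.153 → 71
= RGB(10, 178, 71)


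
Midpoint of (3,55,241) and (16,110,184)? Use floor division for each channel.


Midpoint: each channel = ⌊(C₁+C₂)/2⌋
R: ⌊(3+16)/2⌋ = 9
G: ⌊(55+110)/2⌋ = 82
B: ⌊(241+184)/2⌋ = 212
= RGB(9, 82, 212)


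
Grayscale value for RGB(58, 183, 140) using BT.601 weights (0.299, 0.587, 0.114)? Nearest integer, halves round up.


Gray = 0.299×R + 0.587×G + 0.114×B
Gray = 0.299×58 + 0.587×183 + 0.114×140
Gray = 17.342 + 107.421 + 15.960
Gray = 140.723 → round half up → 141
Gray = 141


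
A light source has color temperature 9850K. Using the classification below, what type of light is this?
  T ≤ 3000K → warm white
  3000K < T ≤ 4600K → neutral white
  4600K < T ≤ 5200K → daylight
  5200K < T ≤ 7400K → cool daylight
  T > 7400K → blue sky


Temperature: 9850K
9850K > 7400K → blue sky
Classification: blue sky


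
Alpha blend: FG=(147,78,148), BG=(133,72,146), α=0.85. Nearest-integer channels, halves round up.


C = α×F + (1-α)×B, with 1-α = 0.15
R: 0.85×147 + 0.15×133 = 124.95 + 19.95 = 144.90 → 145
G: 0.85×78 + 0.15×72 = 66.30 + 10.80 = 77.10 → 77
B: 0.85×148 + 0.15×146 = 125.80 + 21.90 = 147.70 → 148
= RGB(145, 77, 148)


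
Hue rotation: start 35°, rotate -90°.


New hue = (H + rotation) mod 360
New hue = (35 -90) mod 360
= -55 mod 360
= 305°


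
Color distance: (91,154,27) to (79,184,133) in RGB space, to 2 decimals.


d = √[(R₁-R₂)² + (G₁-G₂)² + (B₁-B₂)²]
d = √[(91-79)² + (154-184)² + (27-133)²]
d = √[144 + 900 + 11236]
d = √12280
d ≈ 110.82


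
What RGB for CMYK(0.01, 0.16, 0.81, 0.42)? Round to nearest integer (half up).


R = 255 × (1-C) × (1-K) = 255 × 0.99 × 0.58 = 146.421 → 146
G = 255 × (1-M) × (1-K) = 255 × 0.84 × 0.58 = 124.236 → 124
B = 255 × (1-Y) × (1-K) = 255 × 0.19 × 0.58 = 28.101 → 28
= RGB(146, 124, 28)


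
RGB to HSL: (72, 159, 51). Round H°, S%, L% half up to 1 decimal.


Normalize: R'=72/255≈0.2824, G'=159/255≈0.6235, B'=51/255≈0.2000
Max=159/255, Min=51/255, Δ=Max-Min=108/255
L = (Max+Min)/2 = (159+51)/510 = 210/510 = 0.41176… → L = 41.2%
L ≤ 0.5 → S = Δ/(Max+Min) = 108/(159+51) = 108/210 = 0.51428… → S = 51.4%
(the 1/255 factors cancel in S and H, so raw channel differences can be used)
Max is G' → H = 60 × ((B-R)/Δ + 2) = 60 × ((51-72)/108 + 2)
  -21/108 + 2 = -0.1944… + 2 = 1.8055…
  H = 60 × 1.8055… = 108.333…° → H = 108.3°
= HSL(108.3°, 51.4%, 41.2%)


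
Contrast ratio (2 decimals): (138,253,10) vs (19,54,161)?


Linearize each sRGB channel c=v/255: c/12.92 if c ≤ 0.04045 else ((c+0.055)/1.055)^2.4
L = 0.2126×R_lin + 0.7152×G_lin + 0.0722×B_lin
Color 1 (138,253,10):
  R=138: 138/255≈0.5412 > 0.04045 → ((0.5412+0.055)/1.055)^2.4 ≈ 0.25415
  G=253: 253/255≈0.9922 > 0.04045 → ((0.9922+0.055)/1.055)^2.4 ≈ 0.98225
  B=10: 10/255≈0.0392 ≤ 0.04045 → 0.0392/12.92 ≈ 0.00304
  L1 = 0.2126×0.25415 + 0.7152×0.98225 + 0.0722×0.00304 ≈ 0.75676
Color 2 (19,54,161):
  R=19: 19/255≈0.0745 > 0.04045 → ((0.0745+0.055)/1.055)^2.4 ≈ 0.00651
  G=54: 54/255≈0.2118 > 0.04045 → ((0.2118+0.055)/1.055)^2.4 ≈ 0.03689
  B=161: 161/255≈0.6314 > 0.04045 → ((0.6314+0.055)/1.055)^2.4 ≈ 0.35640
  L2 = 0.2126×0.00651 + 0.7152×0.03689 + 0.0722×0.35640 ≈ 0.05350
Lighter = 0.75676, Darker = 0.05350
Ratio = (L_lighter + 0.05) / (L_darker + 0.05)
Ratio = (0.75676 + 0.05) / (0.05350 + 0.05) = 0.80676 / 0.10350 ≈ 7.7948
Ratio ≈ 7.79:1


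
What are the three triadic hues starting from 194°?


Triadic: equally spaced at 120° intervals
H1 = 194°
H2 = (194 + 120) mod 360 = 314°
H3 = (194 + 240) mod 360 = 74°
Triadic = 194°, 314°, 74°


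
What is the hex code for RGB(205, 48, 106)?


R = 205 → CD (hex)
G = 48 → 30 (hex)
B = 106 → 6A (hex)
Hex = #CD306A


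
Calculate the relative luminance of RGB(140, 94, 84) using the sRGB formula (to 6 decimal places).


Linearize each channel (sRGB transfer function): c = v/255; c_lin = c/12.92 if c ≤ 0.04045, else ((c+0.055)/1.055)^2.4
  R: 140/255 ≈ 0.549020 > 0.04045 → ((0.549020+0.055)/1.055)^2.4 ≈ 0.262251
  G: 94/255 ≈ 0.368627 > 0.04045 → ((0.368627+0.055)/1.055)^2.4 ≈ 0.111932
  B: 84/255 ≈ 0.329412 > 0.04045 → ((0.329412+0.055)/1.055)^2.4 ≈ 0.088656
R_lin = 0.262251, G_lin = 0.111932, B_lin = 0.088656
L = 0.2126×R + 0.7152×G + 0.0722×B
L = 0.2126×0.262251 + 0.7152×0.111932 + 0.0722×0.088656
L ≈ 0.142209


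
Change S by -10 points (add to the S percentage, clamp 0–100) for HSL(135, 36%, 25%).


Original S = 36%
Adjustment = -10 percentage points
New S = 36 + (-10) = 26
Clamp to [0, 100] → 26
= HSL(135°, 26%, 25%)


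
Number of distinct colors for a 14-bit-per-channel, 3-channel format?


Total bits = 14 bits/channel × 3 channels = 42 bits
Distinct colors = 2^42
= 4,398,046,511,104 colors


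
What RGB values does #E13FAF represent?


E1 → 225 (R)
3F → 63 (G)
AF → 175 (B)
= RGB(225, 63, 175)


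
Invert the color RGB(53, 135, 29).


Invert: (255-R, 255-G, 255-B)
R: 255-53 = 202
G: 255-135 = 120
B: 255-29 = 226
= RGB(202, 120, 226)


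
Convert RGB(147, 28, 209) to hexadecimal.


R = 147 → 93 (hex)
G = 28 → 1C (hex)
B = 209 → D1 (hex)
Hex = #931CD1


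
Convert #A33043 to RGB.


A3 → 163 (R)
30 → 48 (G)
43 → 67 (B)
= RGB(163, 48, 67)


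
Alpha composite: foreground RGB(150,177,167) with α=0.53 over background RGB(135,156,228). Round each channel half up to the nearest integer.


C = α×F + (1-α)×B, with 1-α = 0.47
R: 0.53×150 + 0.47×135 = 79.50 + 63.45 = 142.95 → 143
G: 0.53×177 + 0.47×156 = 93.81 + 73.32 = 167.13 → 167
B: 0.53×167 + 0.47×228 = 88.51 + 107.16 = 195.67 → 196
= RGB(143, 167, 196)


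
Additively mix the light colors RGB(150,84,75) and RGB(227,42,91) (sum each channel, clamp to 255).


Additive: each channel = min(255, C₁+C₂)
R: 150+227 = 377 → 255
G: 84+42 = 126 → 126
B: 75+91 = 166 → 166
= RGB(255, 126, 166)


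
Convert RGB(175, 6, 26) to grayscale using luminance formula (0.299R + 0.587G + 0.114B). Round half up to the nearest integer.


Gray = 0.299×R + 0.587×G + 0.114×B
Gray = 0.299×175 + 0.587×6 + 0.114×26
Gray = 52.325 + 3.522 + 2.964
Gray = 58.811 → round half up → 59
Gray = 59


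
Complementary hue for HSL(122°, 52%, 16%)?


Complement = opposite side of color wheel = hue + 180°
H' = (122 + 180) mod 360 = 302°
S and L unchanged.
= HSL(302°, 52%, 16%)


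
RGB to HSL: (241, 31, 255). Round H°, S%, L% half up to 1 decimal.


Normalize: R'=241/255≈0.9451, G'=31/255≈0.1216, B'=255/255≈1.0000
Max=255/255, Min=31/255, Δ=Max-Min=224/255
L = (Max+Min)/2 = (255+31)/510 = 286/510 = 0.56078… → L = 56.1%
L > 0.5 → S = Δ/(2-Max-Min) = 224/(510-255-31) = 224/224 = 1 → S = 100.0%
(the 1/255 factors cancel in S and H, so raw channel differences can be used)
Max is B' → H = 60 × ((R-G)/Δ + 4) = 60 × ((241-31)/224 + 4)
  210/224 + 4 = 0.9375 + 4 = 4.9375
  H = 60 × 4.9375 = 296.25° → H = 296.3°
= HSL(296.3°, 100.0%, 56.1%)


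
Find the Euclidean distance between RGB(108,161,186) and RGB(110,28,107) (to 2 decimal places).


d = √[(R₁-R₂)² + (G₁-G₂)² + (B₁-B₂)²]
d = √[(108-110)² + (161-28)² + (186-107)²]
d = √[4 + 17689 + 6241]
d = √23934
d ≈ 154.71


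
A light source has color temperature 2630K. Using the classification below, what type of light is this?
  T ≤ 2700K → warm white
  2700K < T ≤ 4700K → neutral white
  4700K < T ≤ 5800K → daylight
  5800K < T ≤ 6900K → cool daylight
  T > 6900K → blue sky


Temperature: 2630K
2630K ≤ 2700K → warm white
Classification: warm white


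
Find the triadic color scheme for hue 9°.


Triadic: equally spaced at 120° intervals
H1 = 9°
H2 = (9 + 120) mod 360 = 129°
H3 = (9 + 240) mod 360 = 249°
Triadic = 9°, 129°, 249°


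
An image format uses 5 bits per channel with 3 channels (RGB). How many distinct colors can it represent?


Total bits = 5 bits/channel × 3 channels = 15 bits
Distinct colors = 2^15
= 32,768 colors


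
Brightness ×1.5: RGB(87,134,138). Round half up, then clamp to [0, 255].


Multiply each channel by 1.5, round half up, clamp to [0, 255]
R: 87×1.5 = 130.5 → round → 131
G: 134×1.5 = 201
B: 138×1.5 = 207
= RGB(131, 201, 207)


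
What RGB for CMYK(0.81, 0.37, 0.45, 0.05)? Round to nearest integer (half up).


R = 255 × (1-C) × (1-K) = 255 × 0.19 × 0.95 = 46.0275 → 46
G = 255 × (1-M) × (1-K) = 255 × 0.63 × 0.95 = 152.6175 → 153
B = 255 × (1-Y) × (1-K) = 255 × 0.55 × 0.95 = 133.2375 → 133
= RGB(46, 153, 133)


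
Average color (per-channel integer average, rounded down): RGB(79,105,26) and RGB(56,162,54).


Midpoint: each channel = ⌊(C₁+C₂)/2⌋
R: ⌊(79+56)/2⌋ = 67
G: ⌊(105+162)/2⌋ = 133
B: ⌊(26+54)/2⌋ = 40
= RGB(67, 133, 40)


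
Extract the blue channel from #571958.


Color: #571958
R = 57 = 87
G = 19 = 25
B = 58 = 88
Blue = 88


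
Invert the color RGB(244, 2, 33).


Invert: (255-R, 255-G, 255-B)
R: 255-244 = 11
G: 255-2 = 253
B: 255-33 = 222
= RGB(11, 253, 222)


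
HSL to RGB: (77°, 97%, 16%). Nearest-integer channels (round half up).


H=77°, S=0.97, L=0.16
C = (1-|2L-1|)×S = (1-|-0.68|)×0.97 = 0.3104
H' = H/60 = 77/60 ≈ 1.2833; X = C×(1-|H' mod 2 - 1|) ≈ 0.2225
m = L - C/2 = 0.16 - 0.1552 = 0.0048
Sector ⌊H'⌋ = 1 → (R',G',B') = (≈0.2225, 0.3104, 0.0)
RGB = ((R'+m)×255, (G'+m)×255, (B'+m)×255) = (57.9496, 80.376, 1.224)
Round half up → RGB(58, 80, 1)


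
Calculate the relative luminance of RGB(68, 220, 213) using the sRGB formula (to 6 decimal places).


Linearize each channel (sRGB transfer function): c = v/255; c_lin = c/12.92 if c ≤ 0.04045, else ((c+0.055)/1.055)^2.4
  R: 68/255 ≈ 0.266667 > 0.04045 → ((0.266667+0.055)/1.055)^2.4 ≈ 0.057805
  G: 220/255 ≈ 0.862745 > 0.04045 → ((0.862745+0.055)/1.055)^2.4 ≈ 0.715694
  B: 213/255 ≈ 0.835294 > 0.04045 → ((0.835294+0.055)/1.055)^2.4 ≈ 0.665387
R_lin = 0.057805, G_lin = 0.715694, B_lin = 0.665387
L = 0.2126×R + 0.7152×G + 0.0722×B
L = 0.2126×0.057805 + 0.7152×0.715694 + 0.0722×0.665387
L ≈ 0.572194


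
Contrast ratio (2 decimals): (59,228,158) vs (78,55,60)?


Linearize each sRGB channel c=v/255: c/12.92 if c ≤ 0.04045 else ((c+0.055)/1.055)^2.4
L = 0.2126×R_lin + 0.7152×G_lin + 0.0722×B_lin
Color 1 (59,228,158):
  R=59: 59/255≈0.2314 > 0.04045 → ((0.2314+0.055)/1.055)^2.4 ≈ 0.04374
  G=228: 228/255≈0.8941 > 0.04045 → ((0.8941+0.055)/1.055)^2.4 ≈ 0.77582
  B=158: 158/255≈0.6196 > 0.04045 → ((0.6196+0.055)/1.055)^2.4 ≈ 0.34191
  L1 = 0.2126×0.04374 + 0.7152×0.77582 + 0.0722×0.34191 ≈ 0.58885
Color 2 (78,55,60):
  R=78: 78/255≈0.3059 > 0.04045 → ((0.3059+0.055)/1.055)^2.4 ≈ 0.07619
  G=55: 55/255≈0.2157 > 0.04045 → ((0.2157+0.055)/1.055)^2.4 ≈ 0.03820
  B=60: 60/255≈0.2353 > 0.04045 → ((0.2353+0.055)/1.055)^2.4 ≈ 0.04519
  L2 = 0.2126×0.07619 + 0.7152×0.03820 + 0.0722×0.04519 ≈ 0.04678
Lighter = 0.58885, Darker = 0.04678
Ratio = (L_lighter + 0.05) / (L_darker + 0.05)
Ratio = (0.58885 + 0.05) / (0.04678 + 0.05) = 0.63885 / 0.09678 ≈ 6.6009
Ratio ≈ 6.60:1


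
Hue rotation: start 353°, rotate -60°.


New hue = (H + rotation) mod 360
New hue = (353 -60) mod 360
= 293 mod 360
= 293°


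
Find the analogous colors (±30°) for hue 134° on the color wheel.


Base hue: 134°
Left analog: (134 - 30) mod 360 = 104°
Right analog: (134 + 30) mod 360 = 164°
Analogous hues = 104° and 164°


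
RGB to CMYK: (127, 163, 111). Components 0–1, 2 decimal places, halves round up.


R'=127/255≈0.4980, G'=163/255≈0.6392, B'=111/255≈0.4353
K = 1 - max(R',G',B') = 1 - 163/255 = 92/255 = 0.36078… → 0.36
(1-R'-K)/(1-K) simplifies to (max-R)/max with max = 163:
C = (163-127)/163 = 36/163 = 0.22085… → 0.22
M = (163-163)/163 = 0/163 = 0 → 0.00
Y = (163-111)/163 = 52/163 = 0.31901… → 0.32
= CMYK(0.22, 0.00, 0.32, 0.36)


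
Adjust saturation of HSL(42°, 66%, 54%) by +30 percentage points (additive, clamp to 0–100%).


Original S = 66%
Adjustment = +30 percentage points
New S = 66 + (30) = 96
Clamp to [0, 100] → 96
= HSL(42°, 96%, 54%)


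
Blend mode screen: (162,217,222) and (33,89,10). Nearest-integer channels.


Screen: C = 255 - (255-A)×(255-B)/255, rounded to nearest integer
R: 255 - (255-162)×(255-33)/255 = 255 - 20646/255 ≈ 255 - 80.965 = 174.035 → 174
G: 255 - (255-217)×(255-89)/255 = 255 - 6308/255 ≈ 255 - 24.737 = 230.263 → 230
B: 255 - (255-222)×(255-10)/255 = 255 - 8085/255 ≈ 255 - 31.706 = 223.294 → 223
= RGB(174, 230, 223)


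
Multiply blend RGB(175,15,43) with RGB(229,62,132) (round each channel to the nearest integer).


Multiply: C = A×B/255, rounded to nearest integer
R: 175×229/255 = 40075/255 ≈ 157.157 → 157
G: 15×62/255 = 930/255 ≈ 3.647 → 4
B: 43×132/255 = 5676/255 ≈ 22.259 → 22
= RGB(157, 4, 22)


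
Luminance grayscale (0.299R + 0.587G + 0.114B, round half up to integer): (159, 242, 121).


Gray = 0.299×R + 0.587×G + 0.114×B
Gray = 0.299×159 + 0.587×242 + 0.114×121
Gray = 47.541 + 142.054 + 13.794
Gray = 203.389 → round half up → 203
Gray = 203


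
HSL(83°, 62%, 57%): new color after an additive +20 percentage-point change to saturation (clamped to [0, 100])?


Original S = 62%
Adjustment = +20 percentage points
New S = 62 + (20) = 82
Clamp to [0, 100] → 82
= HSL(83°, 82%, 57%)


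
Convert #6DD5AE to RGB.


6D → 109 (R)
D5 → 213 (G)
AE → 174 (B)
= RGB(109, 213, 174)


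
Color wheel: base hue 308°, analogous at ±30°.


Base hue: 308°
Left analog: (308 - 30) mod 360 = 278°
Right analog: (308 + 30) mod 360 = 338°
Analogous hues = 278° and 338°


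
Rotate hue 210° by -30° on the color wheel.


New hue = (H + rotation) mod 360
New hue = (210 -30) mod 360
= 180 mod 360
= 180°


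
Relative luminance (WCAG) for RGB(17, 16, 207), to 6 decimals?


Linearize each channel (sRGB transfer function): c = v/255; c_lin = c/12.92 if c ≤ 0.04045, else ((c+0.055)/1.055)^2.4
  R: 17/255 ≈ 0.066667 > 0.04045 → ((0.066667+0.055)/1.055)^2.4 ≈ 0.005605
  G: 16/255 ≈ 0.062745 > 0.04045 → ((0.062745+0.055)/1.055)^2.4 ≈ 0.005182
  B: 207/255 ≈ 0.811765 > 0.04045 → ((0.811765+0.055)/1.055)^2.4 ≈ 0.623960
R_lin = 0.005605, G_lin = 0.005182, B_lin = 0.623960
L = 0.2126×R + 0.7152×G + 0.0722×B
L = 0.2126×0.005605 + 0.7152×0.005182 + 0.0722×0.623960
L ≈ 0.049947


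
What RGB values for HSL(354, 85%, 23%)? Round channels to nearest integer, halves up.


H=354°, S=0.85, L=0.23
C = (1-|2L-1|)×S = (1-|-0.54|)×0.85 = 0.391
H' = H/60 = 354/60 ≈ 5.9000; X = C×(1-|H' mod 2 - 1|) = 0.0391
m = L - C/2 = 0.23 - 0.1955 = 0.0345
Sector ⌊H'⌋ = 5 → (R',G',B') = (0.391, 0.0, 0.0391)
RGB = ((R'+m)×255, (G'+m)×255, (B'+m)×255) = (108.5025, 8.7975, 18.768)
Round half up → RGB(109, 9, 19)


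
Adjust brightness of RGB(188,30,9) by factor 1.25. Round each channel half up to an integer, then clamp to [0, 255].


Multiply each channel by 1.25, round half up, clamp to [0, 255]
R: 188×1.25 = 235
G: 30×1.25 = 37.5 → round → 38
B: 9×1.25 = 11.25 → round → 11
= RGB(235, 38, 11)


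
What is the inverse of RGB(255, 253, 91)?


Invert: (255-R, 255-G, 255-B)
R: 255-255 = 0
G: 255-253 = 2
B: 255-91 = 164
= RGB(0, 2, 164)


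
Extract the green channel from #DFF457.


Color: #DFF457
R = DF = 223
G = F4 = 244
B = 57 = 87
Green = 244


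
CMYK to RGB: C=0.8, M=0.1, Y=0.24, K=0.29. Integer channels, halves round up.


R = 255 × (1-C) × (1-K) = 255 × 0.20 × 0.71 = 36.21 → 36
G = 255 × (1-M) × (1-K) = 255 × 0.90 × 0.71 = 162.945 → 163
B = 255 × (1-Y) × (1-K) = 255 × 0.76 × 0.71 = 137.598 → 138
= RGB(36, 163, 138)


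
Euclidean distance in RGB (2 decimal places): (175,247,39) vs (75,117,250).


d = √[(R₁-R₂)² + (G₁-G₂)² + (B₁-B₂)²]
d = √[(175-75)² + (247-117)² + (39-250)²]
d = √[10000 + 16900 + 44521]
d = √71421
d ≈ 267.25


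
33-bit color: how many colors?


Colors = 2^bits = 2^33
= 8,589,934,592 colors


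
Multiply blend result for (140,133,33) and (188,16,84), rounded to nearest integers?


Multiply: C = A×B/255, rounded to nearest integer
R: 140×188/255 = 26320/255 ≈ 103.216 → 103
G: 133×16/255 = 2128/255 ≈ 8.345 → 8
B: 33×84/255 = 2772/255 ≈ 10.871 → 11
= RGB(103, 8, 11)


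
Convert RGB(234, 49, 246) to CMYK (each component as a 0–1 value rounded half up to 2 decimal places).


R'=234/255≈0.9176, G'=49/255≈0.1922, B'=246/255≈0.9647
K = 1 - max(R',G',B') = 1 - 246/255 = 9/255 = 0.03529… → 0.04
(1-R'-K)/(1-K) simplifies to (max-R)/max with max = 246:
C = (246-234)/246 = 12/246 = 0.04878… → 0.05
M = (246-49)/246 = 197/246 = 0.80081… → 0.80
Y = (246-246)/246 = 0/246 = 0 → 0.00
= CMYK(0.05, 0.80, 0.00, 0.04)


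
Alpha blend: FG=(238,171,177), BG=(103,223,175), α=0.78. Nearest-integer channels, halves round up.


C = α×F + (1-α)×B, with 1-α = 0.22
R: 0.78×238 + 0.22×103 = 185.64 + 22.66 = 208.30 → 208
G: 0.78×171 + 0.22×223 = 133.38 + 49.06 = 182.44 → 182
B: 0.78×177 + 0.22×175 = 138.06 + 38.50 = 176.56 → 177
= RGB(208, 182, 177)


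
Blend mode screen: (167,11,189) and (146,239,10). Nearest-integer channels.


Screen: C = 255 - (255-A)×(255-B)/255, rounded to nearest integer
R: 255 - (255-167)×(255-146)/255 = 255 - 9592/255 ≈ 255 - 37.616 = 217.384 → 217
G: 255 - (255-11)×(255-239)/255 = 255 - 3904/255 ≈ 255 - 15.310 = 239.690 → 240
B: 255 - (255-189)×(255-10)/255 = 255 - 16170/255 ≈ 255 - 63.412 = 191.588 → 192
= RGB(217, 240, 192)


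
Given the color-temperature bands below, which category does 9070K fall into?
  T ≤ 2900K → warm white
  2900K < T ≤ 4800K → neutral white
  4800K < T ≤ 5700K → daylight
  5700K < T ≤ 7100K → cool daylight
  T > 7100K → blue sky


Temperature: 9070K
9070K > 7100K → blue sky
Classification: blue sky


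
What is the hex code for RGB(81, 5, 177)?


R = 81 → 51 (hex)
G = 5 → 05 (hex)
B = 177 → B1 (hex)
Hex = #5105B1


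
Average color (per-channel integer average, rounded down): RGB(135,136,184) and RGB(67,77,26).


Midpoint: each channel = ⌊(C₁+C₂)/2⌋
R: ⌊(135+67)/2⌋ = 101
G: ⌊(136+77)/2⌋ = 106
B: ⌊(184+26)/2⌋ = 105
= RGB(101, 106, 105)


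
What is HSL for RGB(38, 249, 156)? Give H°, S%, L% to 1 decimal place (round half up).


Normalize: R'=38/255≈0.1490, G'=249/255≈0.9765, B'=156/255≈0.6118
Max=249/255, Min=38/255, Δ=Max-Min=211/255
L = (Max+Min)/2 = (249+38)/510 = 287/510 = 0.56274… → L = 56.3%
L > 0.5 → S = Δ/(2-Max-Min) = 211/(510-249-38) = 211/223 = 0.94618… → S = 94.6%
(the 1/255 factors cancel in S and H, so raw channel differences can be used)
Max is G' → H = 60 × ((B-R)/Δ + 2) = 60 × ((156-38)/211 + 2)
  118/211 + 2 = 0.5592… + 2 = 2.5592…
  H = 60 × 2.5592… = 153.554…° → H = 153.6°
= HSL(153.6°, 94.6%, 56.3%)


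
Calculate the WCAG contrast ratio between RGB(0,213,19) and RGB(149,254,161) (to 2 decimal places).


Linearize each sRGB channel c=v/255: c/12.92 if c ≤ 0.04045 else ((c+0.055)/1.055)^2.4
L = 0.2126×R_lin + 0.7152×G_lin + 0.0722×B_lin
Color 1 (0,213,19):
  R=0: 0/255≈0.0000 ≤ 0.04045 → 0.0000/12.92 ≈ 0.00000
  G=213: 213/255≈0.8353 > 0.04045 → ((0.8353+0.055)/1.055)^2.4 ≈ 0.66539
  B=19: 19/255≈0.0745 > 0.04045 → ((0.0745+0.055)/1.055)^2.4 ≈ 0.00651
  L1 = 0.2126×0.00000 + 0.7152×0.66539 + 0.0722×0.00651 ≈ 0.47636
Color 2 (149,254,161):
  R=149: 149/255≈0.5843 > 0.04045 → ((0.5843+0.055)/1.055)^2.4 ≈ 0.30054
  G=254: 254/255≈0.9961 > 0.04045 → ((0.9961+0.055)/1.055)^2.4 ≈ 0.99110
  B=161: 161/255≈0.6314 > 0.04045 → ((0.6314+0.055)/1.055)^2.4 ≈ 0.35640
  L2 = 0.2126×0.30054 + 0.7152×0.99110 + 0.0722×0.35640 ≈ 0.79846
Lighter = 0.79846, Darker = 0.47636
Ratio = (L_lighter + 0.05) / (L_darker + 0.05)
Ratio = (0.79846 + 0.05) / (0.47636 + 0.05) = 0.84846 / 0.52636 ≈ 1.6120
Ratio ≈ 1.61:1


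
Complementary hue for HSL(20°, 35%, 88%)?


Complement = opposite side of color wheel = hue + 180°
H' = (20 + 180) mod 360 = 200°
S and L unchanged.
= HSL(200°, 35%, 88%)


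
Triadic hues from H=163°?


Triadic: equally spaced at 120° intervals
H1 = 163°
H2 = (163 + 120) mod 360 = 283°
H3 = (163 + 240) mod 360 = 43°
Triadic = 163°, 283°, 43°


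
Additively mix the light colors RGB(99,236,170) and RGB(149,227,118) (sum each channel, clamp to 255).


Additive: each channel = min(255, C₁+C₂)
R: 99+149 = 248 → 248
G: 236+227 = 463 → 255
B: 170+118 = 288 → 255
= RGB(248, 255, 255)


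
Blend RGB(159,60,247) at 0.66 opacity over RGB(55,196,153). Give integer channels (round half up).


C = α×F + (1-α)×B, with 1-α = 0.34
R: 0.66×159 + 0.34×55 = 104.94 + 18.70 = 123.64 → 124
G: 0.66×60 + 0.34×196 = 39.60 + 66.64 = 106.24 → 106
B: 0.66×247 + 0.34×153 = 163.02 + 52.02 = 215.04 → 215
= RGB(124, 106, 215)


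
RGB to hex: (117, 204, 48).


R = 117 → 75 (hex)
G = 204 → CC (hex)
B = 48 → 30 (hex)
Hex = #75CC30


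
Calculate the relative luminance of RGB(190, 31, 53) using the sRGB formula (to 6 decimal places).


Linearize each channel (sRGB transfer function): c = v/255; c_lin = c/12.92 if c ≤ 0.04045, else ((c+0.055)/1.055)^2.4
  R: 190/255 ≈ 0.745098 > 0.04045 → ((0.745098+0.055)/1.055)^2.4 ≈ 0.514918
  G: 31/255 ≈ 0.121569 > 0.04045 → ((0.121569+0.055)/1.055)^2.4 ≈ 0.013702
  B: 53/255 ≈ 0.207843 > 0.04045 → ((0.207843+0.055)/1.055)^2.4 ≈ 0.035601
R_lin = 0.514918, G_lin = 0.013702, B_lin = 0.035601
L = 0.2126×R + 0.7152×G + 0.0722×B
L = 0.2126×0.514918 + 0.7152×0.013702 + 0.0722×0.035601
L ≈ 0.121842


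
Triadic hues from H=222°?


Triadic: equally spaced at 120° intervals
H1 = 222°
H2 = (222 + 120) mod 360 = 342°
H3 = (222 + 240) mod 360 = 102°
Triadic = 222°, 342°, 102°


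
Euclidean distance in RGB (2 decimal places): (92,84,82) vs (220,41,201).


d = √[(R₁-R₂)² + (G₁-G₂)² + (B₁-B₂)²]
d = √[(92-220)² + (84-41)² + (82-201)²]
d = √[16384 + 1849 + 14161]
d = √32394
d ≈ 179.98


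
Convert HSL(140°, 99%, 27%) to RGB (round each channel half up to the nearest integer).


H=140°, S=0.99, L=0.27
C = (1-|2L-1|)×S = (1-|-0.46|)×0.99 = 0.5346
H' = H/60 = 140/60 ≈ 2.3333; X = C×(1-|H' mod 2 - 1|) = 0.1782
m = L - C/2 = 0.27 - 0.2673 = 0.0027
Sector ⌊H'⌋ = 2 → (R',G',B') = (0.0, 0.5346, 0.1782)
RGB = ((R'+m)×255, (G'+m)×255, (B'+m)×255) = (0.6885, 137.0115, 46.1295)
Round half up → RGB(1, 137, 46)


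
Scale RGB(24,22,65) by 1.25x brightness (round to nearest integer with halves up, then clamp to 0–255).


Multiply each channel by 1.25, round half up, clamp to [0, 255]
R: 24×1.25 = 30
G: 22×1.25 = 27.5 → round → 28
B: 65×1.25 = 81.25 → round → 81
= RGB(30, 28, 81)


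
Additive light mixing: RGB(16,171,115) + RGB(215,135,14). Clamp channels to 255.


Additive: each channel = min(255, C₁+C₂)
R: 16+215 = 231 → 231
G: 171+135 = 306 → 255
B: 115+14 = 129 → 129
= RGB(231, 255, 129)


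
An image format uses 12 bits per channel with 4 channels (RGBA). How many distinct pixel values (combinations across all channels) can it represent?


Total bits = 12 bits/channel × 4 channels = 48 bits
Distinct pixel values = 2^48
= 281,474,976,710,656 pixel values


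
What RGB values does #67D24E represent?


67 → 103 (R)
D2 → 210 (G)
4E → 78 (B)
= RGB(103, 210, 78)


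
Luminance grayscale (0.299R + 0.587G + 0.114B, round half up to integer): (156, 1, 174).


Gray = 0.299×R + 0.587×G + 0.114×B
Gray = 0.299×156 + 0.587×1 + 0.114×174
Gray = 46.644 + 0.587 + 19.836
Gray = 67.067 → round half up → 67
Gray = 67


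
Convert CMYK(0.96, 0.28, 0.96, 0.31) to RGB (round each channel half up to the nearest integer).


R = 255 × (1-C) × (1-K) = 255 × 0.04 × 0.69 = 7.038 → 7
G = 255 × (1-M) × (1-K) = 255 × 0.72 × 0.69 = 126.684 → 127
B = 255 × (1-Y) × (1-K) = 255 × 0.04 × 0.69 = 7.038 → 7
= RGB(7, 127, 7)


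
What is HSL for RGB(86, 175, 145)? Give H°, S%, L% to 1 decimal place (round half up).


Normalize: R'=86/255≈0.3373, G'=175/255≈0.6863, B'=145/255≈0.5686
Max=175/255, Min=86/255, Δ=Max-Min=89/255
L = (Max+Min)/2 = (175+86)/510 = 261/510 = 0.51176… → L = 51.2%
L > 0.5 → S = Δ/(2-Max-Min) = 89/(510-175-86) = 89/249 = 0.35742… → S = 35.7%
(the 1/255 factors cancel in S and H, so raw channel differences can be used)
Max is G' → H = 60 × ((B-R)/Δ + 2) = 60 × ((145-86)/89 + 2)
  59/89 + 2 = 0.6629… + 2 = 2.6629…
  H = 60 × 2.6629… = 159.775…° → H = 159.8°
= HSL(159.8°, 35.7%, 51.2%)


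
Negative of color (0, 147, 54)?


Invert: (255-R, 255-G, 255-B)
R: 255-0 = 255
G: 255-147 = 108
B: 255-54 = 201
= RGB(255, 108, 201)


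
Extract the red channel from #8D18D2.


Color: #8D18D2
R = 8D = 141
G = 18 = 24
B = D2 = 210
Red = 141


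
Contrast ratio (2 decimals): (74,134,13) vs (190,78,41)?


Linearize each sRGB channel c=v/255: c/12.92 if c ≤ 0.04045 else ((c+0.055)/1.055)^2.4
L = 0.2126×R_lin + 0.7152×G_lin + 0.0722×B_lin
Color 1 (74,134,13):
  R=74: 74/255≈0.2902 > 0.04045 → ((0.2902+0.055)/1.055)^2.4 ≈ 0.06848
  G=134: 134/255≈0.5255 > 0.04045 → ((0.5255+0.055)/1.055)^2.4 ≈ 0.23840
  B=13: 13/255≈0.0510 > 0.04045 → ((0.0510+0.055)/1.055)^2.4 ≈ 0.00402
  L1 = 0.2126×0.06848 + 0.7152×0.23840 + 0.0722×0.00402 ≈ 0.18535
Color 2 (190,78,41):
  R=190: 190/255≈0.7451 > 0.04045 → ((0.7451+0.055)/1.055)^2.4 ≈ 0.51492
  G=78: 78/255≈0.3059 > 0.04045 → ((0.3059+0.055)/1.055)^2.4 ≈ 0.07619
  B=41: 41/255≈0.1608 > 0.04045 → ((0.1608+0.055)/1.055)^2.4 ≈ 0.02217
  L2 = 0.2126×0.51492 + 0.7152×0.07619 + 0.0722×0.02217 ≈ 0.16556
Lighter = 0.18535, Darker = 0.16556
Ratio = (L_lighter + 0.05) / (L_darker + 0.05)
Ratio = (0.18535 + 0.05) / (0.16556 + 0.05) = 0.23535 / 0.21556 ≈ 1.0918
Ratio ≈ 1.09:1


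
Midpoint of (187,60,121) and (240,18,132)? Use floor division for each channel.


Midpoint: each channel = ⌊(C₁+C₂)/2⌋
R: ⌊(187+240)/2⌋ = 213
G: ⌊(60+18)/2⌋ = 39
B: ⌊(121+132)/2⌋ = 126
= RGB(213, 39, 126)


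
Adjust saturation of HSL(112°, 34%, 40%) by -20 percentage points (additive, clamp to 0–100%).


Original S = 34%
Adjustment = -20 percentage points
New S = 34 + (-20) = 14
Clamp to [0, 100] → 14
= HSL(112°, 14%, 40%)


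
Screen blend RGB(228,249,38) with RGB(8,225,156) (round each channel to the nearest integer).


Screen: C = 255 - (255-A)×(255-B)/255, rounded to nearest integer
R: 255 - (255-228)×(255-8)/255 = 255 - 6669/255 ≈ 255 - 26.153 = 228.847 → 229
G: 255 - (255-249)×(255-225)/255 = 255 - 180/255 ≈ 255 - 0.706 = 254.294 → 254
B: 255 - (255-38)×(255-156)/255 = 255 - 21483/255 ≈ 255 - 84.247 = 170.753 → 171
= RGB(229, 254, 171)


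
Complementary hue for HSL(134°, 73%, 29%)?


Complement = opposite side of color wheel = hue + 180°
H' = (134 + 180) mod 360 = 314°
S and L unchanged.
= HSL(314°, 73%, 29%)


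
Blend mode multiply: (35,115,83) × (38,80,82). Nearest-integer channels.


Multiply: C = A×B/255, rounded to nearest integer
R: 35×38/255 = 1330/255 ≈ 5.216 → 5
G: 115×80/255 = 9200/255 ≈ 36.078 → 36
B: 83×82/255 = 6806/255 ≈ 26.690 → 27
= RGB(5, 36, 27)


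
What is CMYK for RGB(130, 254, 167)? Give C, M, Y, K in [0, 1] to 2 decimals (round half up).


R'=130/255≈0.5098, G'=254/255≈0.9961, B'=167/255≈0.6549
K = 1 - max(R',G',B') = 1 - 254/255 = 1/255 = 0.00392… → 0.00
(1-R'-K)/(1-K) simplifies to (max-R)/max with max = 254:
C = (254-130)/254 = 124/254 = 0.48818… → 0.49
M = (254-254)/254 = 0/254 = 0 → 0.00
Y = (254-167)/254 = 87/254 = 0.34251… → 0.34
= CMYK(0.49, 0.00, 0.34, 0.00)


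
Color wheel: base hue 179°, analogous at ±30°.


Base hue: 179°
Left analog: (179 - 30) mod 360 = 149°
Right analog: (179 + 30) mod 360 = 209°
Analogous hues = 149° and 209°


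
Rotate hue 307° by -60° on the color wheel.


New hue = (H + rotation) mod 360
New hue = (307 -60) mod 360
= 247 mod 360
= 247°


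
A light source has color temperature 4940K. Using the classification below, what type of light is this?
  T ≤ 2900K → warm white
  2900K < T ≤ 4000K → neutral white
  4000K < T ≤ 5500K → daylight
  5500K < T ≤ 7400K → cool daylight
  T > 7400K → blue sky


Temperature: 4940K
4000K < 4940K ≤ 5500K → daylight
Classification: daylight


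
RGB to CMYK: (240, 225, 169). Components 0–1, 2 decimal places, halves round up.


R'=240/255≈0.9412, G'=225/255≈0.8824, B'=169/255≈0.6627
K = 1 - max(R',G',B') = 1 - 240/255 = 15/255 = 0.05882… → 0.06
(1-R'-K)/(1-K) simplifies to (max-R)/max with max = 240:
C = (240-240)/240 = 0/240 = 0 → 0.00
M = (240-225)/240 = 15/240 = 0.0625 → 0.06
Y = (240-169)/240 = 71/240 = 0.29583… → 0.30
= CMYK(0.00, 0.06, 0.30, 0.06)


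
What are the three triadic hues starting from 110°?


Triadic: equally spaced at 120° intervals
H1 = 110°
H2 = (110 + 120) mod 360 = 230°
H3 = (110 + 240) mod 360 = 350°
Triadic = 110°, 230°, 350°


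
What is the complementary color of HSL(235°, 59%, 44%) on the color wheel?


Complement = opposite side of color wheel = hue + 180°
H' = (235 + 180) mod 360 = 55°
S and L unchanged.
= HSL(55°, 59%, 44%)


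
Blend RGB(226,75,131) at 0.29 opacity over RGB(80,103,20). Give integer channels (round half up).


C = α×F + (1-α)×B, with 1-α = 0.71
R: 0.29×226 + 0.71×80 = 65.54 + 56.80 = 122.34 → 122
G: 0.29×75 + 0.71×103 = 21.75 + 73.13 = 94.88 → 95
B: 0.29×131 + 0.71×20 = 37.99 + 14.20 = 52.19 → 52
= RGB(122, 95, 52)


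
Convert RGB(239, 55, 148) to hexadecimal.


R = 239 → EF (hex)
G = 55 → 37 (hex)
B = 148 → 94 (hex)
Hex = #EF3794


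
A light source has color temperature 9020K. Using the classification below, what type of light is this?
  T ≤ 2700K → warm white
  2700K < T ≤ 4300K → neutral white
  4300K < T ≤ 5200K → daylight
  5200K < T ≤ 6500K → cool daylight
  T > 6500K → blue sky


Temperature: 9020K
9020K > 6500K → blue sky
Classification: blue sky


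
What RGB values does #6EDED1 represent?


6E → 110 (R)
DE → 222 (G)
D1 → 209 (B)
= RGB(110, 222, 209)


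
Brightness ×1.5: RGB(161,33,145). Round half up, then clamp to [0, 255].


Multiply each channel by 1.5, round half up, clamp to [0, 255]
R: 161×1.5 = 241.5 → round → 242
G: 33×1.5 = 49.5 → round → 50
B: 145×1.5 = 217.5 → round → 218
= RGB(242, 50, 218)


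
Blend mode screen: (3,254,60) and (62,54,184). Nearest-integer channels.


Screen: C = 255 - (255-A)×(255-B)/255, rounded to nearest integer
R: 255 - (255-3)×(255-62)/255 = 255 - 48636/255 ≈ 255 - 190.729 = 64.271 → 64
G: 255 - (255-254)×(255-54)/255 = 255 - 201/255 ≈ 255 - 0.788 = 254.212 → 254
B: 255 - (255-60)×(255-184)/255 = 255 - 13845/255 ≈ 255 - 54.294 = 200.706 → 201
= RGB(64, 254, 201)


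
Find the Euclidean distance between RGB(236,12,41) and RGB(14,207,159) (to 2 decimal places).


d = √[(R₁-R₂)² + (G₁-G₂)² + (B₁-B₂)²]
d = √[(236-14)² + (12-207)² + (41-159)²]
d = √[49284 + 38025 + 13924]
d = √101233
d ≈ 318.17


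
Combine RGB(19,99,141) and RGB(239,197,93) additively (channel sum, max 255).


Additive: each channel = min(255, C₁+C₂)
R: 19+239 = 258 → 255
G: 99+197 = 296 → 255
B: 141+93 = 234 → 234
= RGB(255, 255, 234)


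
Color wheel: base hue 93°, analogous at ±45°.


Base hue: 93°
Left analog: (93 - 45) mod 360 = 48°
Right analog: (93 + 45) mod 360 = 138°
Analogous hues = 48° and 138°


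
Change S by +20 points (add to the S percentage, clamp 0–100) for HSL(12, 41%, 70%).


Original S = 41%
Adjustment = +20 percentage points
New S = 41 + (20) = 61
Clamp to [0, 100] → 61
= HSL(12°, 61%, 70%)


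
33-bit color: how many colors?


Colors = 2^bits = 2^33
= 8,589,934,592 colors


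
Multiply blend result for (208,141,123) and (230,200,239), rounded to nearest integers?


Multiply: C = A×B/255, rounded to nearest integer
R: 208×230/255 = 47840/255 ≈ 187.608 → 188
G: 141×200/255 = 28200/255 ≈ 110.588 → 111
B: 123×239/255 = 29397/255 ≈ 115.282 → 115
= RGB(188, 111, 115)


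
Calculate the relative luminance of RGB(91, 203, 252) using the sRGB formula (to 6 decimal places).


Linearize each channel (sRGB transfer function): c = v/255; c_lin = c/12.92 if c ≤ 0.04045, else ((c+0.055)/1.055)^2.4
  R: 91/255 ≈ 0.356863 > 0.04045 → ((0.356863+0.055)/1.055)^2.4 ≈ 0.104616
  G: 203/255 ≈ 0.796078 > 0.04045 → ((0.796078+0.055)/1.055)^2.4 ≈ 0.597202
  B: 252/255 ≈ 0.988235 > 0.04045 → ((0.988235+0.055)/1.055)^2.4 ≈ 0.973445
R_lin = 0.104616, G_lin = 0.597202, B_lin = 0.973445
L = 0.2126×R + 0.7152×G + 0.0722×B
L = 0.2126×0.104616 + 0.7152×0.597202 + 0.0722×0.973445
L ≈ 0.519643


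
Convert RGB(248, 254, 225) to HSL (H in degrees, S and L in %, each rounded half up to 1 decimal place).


Normalize: R'=248/255≈0.9725, G'=254/255≈0.9961, B'=225/255≈0.8824
Max=254/255, Min=225/255, Δ=Max-Min=29/255
L = (Max+Min)/2 = (254+225)/510 = 479/510 = 0.93921… → L = 93.9%
L > 0.5 → S = Δ/(2-Max-Min) = 29/(510-254-225) = 29/31 = 0.93548… → S = 93.5%
(the 1/255 factors cancel in S and H, so raw channel differences can be used)
Max is G' → H = 60 × ((B-R)/Δ + 2) = 60 × ((225-248)/29 + 2)
  -23/29 + 2 = -0.7931… + 2 = 1.2068…
  H = 60 × 1.2068… = 72.413…° → H = 72.4°
= HSL(72.4°, 93.5%, 93.9%)


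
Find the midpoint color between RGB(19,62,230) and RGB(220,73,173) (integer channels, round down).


Midpoint: each channel = ⌊(C₁+C₂)/2⌋
R: ⌊(19+220)/2⌋ = 119
G: ⌊(62+73)/2⌋ = 67
B: ⌊(230+173)/2⌋ = 201
= RGB(119, 67, 201)
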